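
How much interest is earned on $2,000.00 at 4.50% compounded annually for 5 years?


Compound interest earned = final amount − principal.
A = P(1 + r/n)^(nt) = $2,000.00 × (1 + 0.045/1)^(1 × 5) = $2,492.36
Interest = A − P = $2,492.36 − $2,000.00 = $492.36

Interest = A - P = $492.36


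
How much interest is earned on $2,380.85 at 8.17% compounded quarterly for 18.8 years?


Compound interest earned = final amount − principal.
A = P(1 + r/n)^(nt) = $2,380.85 × (1 + 0.0817/4)^(4 × 18.8) = $10,891.06
Interest = A − P = $10,891.06 − $2,380.85 = $8,510.21

Interest = A - P = $8,510.21


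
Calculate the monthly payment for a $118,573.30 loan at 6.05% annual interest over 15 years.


Loan payment formula: PMT = PV × r / (1 − (1 + r)^(−n))
Monthly rate r = 0.0605/12 ≈ 0.00504167, n = 180 months
Denominator: 1 − (1 + 0.0605/12)^(−180) = 0.595547
PMT = $118,573.30 × (0.0605/12) / 0.595547
PMT = $1,003.79 per month

PMT = PV × r / (1-(1+r)^(-n)) = $1,003.79/month


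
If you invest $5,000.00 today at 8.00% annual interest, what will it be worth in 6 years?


Future value formula: FV = PV × (1 + r)^t
FV = $5,000.00 × (1 + 0.08)^6
FV = $5,000.00 × 1.586874
FV = $7,934.37

FV = PV × (1 + r)^t = $7,934.37


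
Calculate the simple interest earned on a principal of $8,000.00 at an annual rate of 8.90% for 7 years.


Simple interest formula: I = P × r × t
I = $8,000.00 × 0.089 × 7
I = $4,984.00

I = P × r × t = $4,984.00


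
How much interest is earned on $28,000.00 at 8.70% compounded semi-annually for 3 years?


Compound interest earned = final amount − principal.
A = P(1 + r/n)^(nt) = $28,000.00 × (1 + 0.087/2)^(2 × 3) = $36,150.37
Interest = A − P = $36,150.37 − $28,000.00 = $8,150.37

Interest = A - P = $8,150.37


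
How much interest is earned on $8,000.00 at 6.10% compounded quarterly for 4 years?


Compound interest earned = final amount − principal.
A = P(1 + r/n)^(nt) = $8,000.00 × (1 + 0.061/4)^(4 × 4) = $10,191.97
Interest = A − P = $10,191.97 − $8,000.00 = $2,191.97

Interest = A - P = $2,191.97


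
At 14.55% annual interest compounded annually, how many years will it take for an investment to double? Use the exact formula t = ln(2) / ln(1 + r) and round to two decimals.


Doubling condition: (1 + r)^t = 2
Take ln of both sides: t × ln(1 + r) = ln(2)
t = ln(2) / ln(1 + r)
t = 0.693147 / 0.135841
t = 5.10

t = ln(2) / ln(1 + r) = 5.10 years


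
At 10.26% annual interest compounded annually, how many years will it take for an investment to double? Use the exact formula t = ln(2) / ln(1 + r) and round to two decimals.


Doubling condition: (1 + r)^t = 2
Take ln of both sides: t × ln(1 + r) = ln(2)
t = ln(2) / ln(1 + r)
t = 0.693147 / 0.097671
t = 7.10

t = ln(2) / ln(1 + r) = 7.10 years


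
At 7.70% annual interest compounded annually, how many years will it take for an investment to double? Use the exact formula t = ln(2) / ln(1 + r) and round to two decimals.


Doubling condition: (1 + r)^t = 2
Take ln of both sides: t × ln(1 + r) = ln(2)
t = ln(2) / ln(1 + r)
t = 0.693147 / 0.074179
t = 9.34

t = ln(2) / ln(1 + r) = 9.34 years


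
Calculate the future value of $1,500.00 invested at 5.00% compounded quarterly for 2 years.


Compound interest formula: A = P(1 + r/n)^(nt)
A = $1,500.00 × (1 + 0.05/4)^(4 × 2)
Growth factor: (1 + 0.05/4)^8 = 1.104486
A = $1,500.00 × 1.104486
A = $1,656.73

A = P(1 + r/n)^(nt) = $1,656.73


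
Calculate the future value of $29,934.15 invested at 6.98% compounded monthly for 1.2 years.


Compound interest formula: A = P(1 + r/n)^(nt)
A = $29,934.15 × (1 + 0.0698/12)^(12 × 1.2)
Growth factor: (1 + 0.0698/12)^14.4 = 1.0871041
A = $29,934.15 × 1.0871041
A = $32,541.54

A = P(1 + r/n)^(nt) = $32,541.54


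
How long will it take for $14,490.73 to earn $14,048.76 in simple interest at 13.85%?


Rearrange the simple interest formula for t:
I = P × r × t  ⇒  t = I / (P × r)
t = $14,048.76 / ($14,490.73 × 0.1385)
t = 7

t = I/(P×r) = 7 years


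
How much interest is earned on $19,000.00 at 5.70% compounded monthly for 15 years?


Compound interest earned = final amount − principal.
A = P(1 + r/n)^(nt) = $19,000.00 × (1 + 0.057/12)^(12 × 15) = $44,585.77
Interest = A − P = $44,585.77 − $19,000.00 = $25,585.77

Interest = A - P = $25,585.77


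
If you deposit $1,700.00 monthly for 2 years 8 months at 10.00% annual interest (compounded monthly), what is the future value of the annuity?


Future value of an ordinary annuity: FV = PMT × ((1 + r)^n − 1) / r
Monthly rate r = 0.1/12 ≈ 0.00833333, n = 32
FV = $1,700.00 × ((1 + 0.1/12)^32 − 1) / (0.1/12)
FV = $1,700.00 × 36.499597
FV = $62,049.31

FV = PMT × ((1+r)^n - 1)/r = $62,049.31


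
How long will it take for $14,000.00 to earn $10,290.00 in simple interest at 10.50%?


Rearrange the simple interest formula for t:
I = P × r × t  ⇒  t = I / (P × r)
t = $10,290.00 / ($14,000.00 × 0.105)
t = 7

t = I/(P×r) = 7 years


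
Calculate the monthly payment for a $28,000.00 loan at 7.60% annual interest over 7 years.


Loan payment formula: PMT = PV × r / (1 − (1 + r)^(−n))
Monthly rate r = 0.076/12 ≈ 0.00633333, n = 84 months
Denominator: 1 − (1 + 0.076/12)^(−84) = 0.411585
PMT = $28,000.00 × (0.076/12) / 0.411585
PMT = $430.85 per month

PMT = PV × r / (1-(1+r)^(-n)) = $430.85/month


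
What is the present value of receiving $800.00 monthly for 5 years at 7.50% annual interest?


Present value of an ordinary annuity: PV = PMT × (1 − (1 + r)^(−n)) / r
Monthly rate r = 0.075/12 = 0.00625, n = 60
PV = $800.00 × (1 − (1 + 0.075/12)^(−60)) / (0.075/12)
PV = $800.00 × 49.905308
PV = $39,924.25

PV = PMT × (1-(1+r)^(-n))/r = $39,924.25


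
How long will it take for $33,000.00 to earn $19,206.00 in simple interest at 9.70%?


Rearrange the simple interest formula for t:
I = P × r × t  ⇒  t = I / (P × r)
t = $19,206.00 / ($33,000.00 × 0.097)
t = 6

t = I/(P×r) = 6 years


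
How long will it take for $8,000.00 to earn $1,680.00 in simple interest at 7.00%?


Rearrange the simple interest formula for t:
I = P × r × t  ⇒  t = I / (P × r)
t = $1,680.00 / ($8,000.00 × 0.07)
t = 3

t = I/(P×r) = 3 years


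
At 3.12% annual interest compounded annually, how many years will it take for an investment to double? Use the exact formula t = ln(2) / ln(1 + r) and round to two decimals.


Doubling condition: (1 + r)^t = 2
Take ln of both sides: t × ln(1 + r) = ln(2)
t = ln(2) / ln(1 + r)
t = 0.693147 / 0.030723
t = 22.56

t = ln(2) / ln(1 + r) = 22.56 years


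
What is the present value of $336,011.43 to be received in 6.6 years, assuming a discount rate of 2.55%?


Present value formula: PV = FV / (1 + r)^t
PV = $336,011.43 / (1 + 0.0255)^6.6
PV = $336,011.43 / 1.1807974
PV = $284,563.15

PV = FV / (1 + r)^t = $284,563.15


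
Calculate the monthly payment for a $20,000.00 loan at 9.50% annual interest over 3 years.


Loan payment formula: PMT = PV × r / (1 − (1 + r)^(−n))
Monthly rate r = 0.095/12 ≈ 0.00791667, n = 36 months
Denominator: 1 − (1 + 0.095/12)^(−36) = 0.247141
PMT = $20,000.00 × (0.095/12) / 0.247141
PMT = $640.66 per month

PMT = PV × r / (1-(1+r)^(-n)) = $640.66/month


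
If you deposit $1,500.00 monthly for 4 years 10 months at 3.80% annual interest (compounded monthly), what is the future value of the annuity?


Future value of an ordinary annuity: FV = PMT × ((1 + r)^n − 1) / r
Monthly rate r = 0.038/12 ≈ 0.00316667, n = 58
FV = $1,500.00 × ((1 + 0.038/12)^58 − 1) / (0.038/12)
FV = $1,500.00 × 63.557864
FV = $95,336.80

FV = PMT × ((1+r)^n - 1)/r = $95,336.80


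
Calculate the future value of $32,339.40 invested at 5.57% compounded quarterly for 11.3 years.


Compound interest formula: A = P(1 + r/n)^(nt)
A = $32,339.40 × (1 + 0.0557/4)^(4 × 11.3)
Growth factor: (1 + 0.0557/4)^45.2 = 1.868373
A = $32,339.40 × 1.868373
A = $60,422.06

A = P(1 + r/n)^(nt) = $60,422.06


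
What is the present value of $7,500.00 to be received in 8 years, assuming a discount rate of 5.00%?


Present value formula: PV = FV / (1 + r)^t
PV = $7,500.00 / (1 + 0.05)^8
PV = $7,500.00 / 1.477455
PV = $5,076.30

PV = FV / (1 + r)^t = $5,076.30


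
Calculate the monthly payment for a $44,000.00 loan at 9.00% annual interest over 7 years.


Loan payment formula: PMT = PV × r / (1 − (1 + r)^(−n))
Monthly rate r = 0.09/12 = 0.0075, n = 84 months
Denominator: 1 − (1 + 0.09/12)^(−84) = 0.466155
PMT = $44,000.00 × (0.09/12) / 0.466155
PMT = $707.92 per month

PMT = PV × r / (1-(1+r)^(-n)) = $707.92/month


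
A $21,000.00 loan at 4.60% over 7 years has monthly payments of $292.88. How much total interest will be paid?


Total paid over the life of the loan = PMT × n.
Total paid = $292.88 × 84 = $24,601.92
Total interest = total paid − principal = $24,601.92 − $21,000.00 = $3,601.92

Total interest = (PMT × n) - PV = $3,601.92


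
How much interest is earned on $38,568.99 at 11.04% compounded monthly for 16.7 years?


Compound interest earned = final amount − principal.
A = P(1 + r/n)^(nt) = $38,568.99 × (1 + 0.1104/12)^(12 × 16.7) = $241,700.49
Interest = A − P = $241,700.49 − $38,568.99 = $203,131.50

Interest = A - P = $203,131.50


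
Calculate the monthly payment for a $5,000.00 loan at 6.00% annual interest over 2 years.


Loan payment formula: PMT = PV × r / (1 − (1 + r)^(−n))
Monthly rate r = 0.06/12 = 0.005, n = 24 months
Denominator: 1 − (1 + 0.06/12)^(−24) = 0.112814
PMT = $5,000.00 × (0.06/12) / 0.112814
PMT = $221.60 per month

PMT = PV × r / (1-(1+r)^(-n)) = $221.60/month


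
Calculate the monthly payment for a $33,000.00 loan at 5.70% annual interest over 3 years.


Loan payment formula: PMT = PV × r / (1 − (1 + r)^(−n))
Monthly rate r = 0.057/12 = 0.00475, n = 36 months
Denominator: 1 − (1 + 0.057/12)^(−36) = 0.1568371
PMT = $33,000.00 × (0.057/12) / 0.1568371
PMT = $999.44 per month

PMT = PV × r / (1-(1+r)^(-n)) = $999.44/month


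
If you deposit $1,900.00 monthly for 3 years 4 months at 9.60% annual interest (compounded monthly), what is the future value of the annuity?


Future value of an ordinary annuity: FV = PMT × ((1 + r)^n − 1) / r
Monthly rate r = 0.096/12 = 0.008, n = 40
FV = $1,900.00 × ((1 + 0.096/12)^40 − 1) / (0.096/12)
FV = $1,900.00 × 46.921938
FV = $89,151.68

FV = PMT × ((1+r)^n - 1)/r = $89,151.68


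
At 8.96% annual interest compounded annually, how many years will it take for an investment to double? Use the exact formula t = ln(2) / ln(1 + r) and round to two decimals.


Doubling condition: (1 + r)^t = 2
Take ln of both sides: t × ln(1 + r) = ln(2)
t = ln(2) / ln(1 + r)
t = 0.693147 / 0.085811
t = 8.08

t = ln(2) / ln(1 + r) = 8.08 years


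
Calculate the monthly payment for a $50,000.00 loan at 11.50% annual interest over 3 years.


Loan payment formula: PMT = PV × r / (1 − (1 + r)^(−n))
Monthly rate r = 0.115/12 ≈ 0.00958333, n = 36 months
Denominator: 1 − (1 + 0.115/12)^(−36) = 0.290615
PMT = $50,000.00 × (0.115/12) / 0.290615
PMT = $1,648.80 per month

PMT = PV × r / (1-(1+r)^(-n)) = $1,648.80/month


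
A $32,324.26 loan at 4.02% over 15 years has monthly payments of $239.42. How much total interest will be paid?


Total paid over the life of the loan = PMT × n.
Total paid = $239.42 × 180 = $43,095.60
Total interest = total paid − principal = $43,095.60 − $32,324.26 = $10,771.34

Total interest = (PMT × n) - PV = $10,771.34


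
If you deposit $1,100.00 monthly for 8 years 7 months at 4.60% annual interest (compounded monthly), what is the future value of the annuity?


Future value of an ordinary annuity: FV = PMT × ((1 + r)^n − 1) / r
Monthly rate r = 0.046/12 ≈ 0.00383333, n = 103
FV = $1,100.00 × ((1 + 0.046/12)^103 − 1) / (0.046/12)
FV = $1,100.00 × 126.004424
FV = $138,604.87

FV = PMT × ((1+r)^n - 1)/r = $138,604.87


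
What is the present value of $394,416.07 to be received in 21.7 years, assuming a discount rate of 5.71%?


Present value formula: PV = FV / (1 + r)^t
PV = $394,416.07 / (1 + 0.0571)^21.7
PV = $394,416.07 / 3.3367124
PV = $118,204.99

PV = FV / (1 + r)^t = $118,204.99


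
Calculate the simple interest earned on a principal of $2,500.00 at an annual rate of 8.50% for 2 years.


Simple interest formula: I = P × r × t
I = $2,500.00 × 0.085 × 2
I = $425.00

I = P × r × t = $425.00


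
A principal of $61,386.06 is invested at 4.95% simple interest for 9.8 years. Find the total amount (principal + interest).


Total amount formula: A = P(1 + rt) = P + P·r·t
Interest: I = P × r × t = $61,386.06 × 0.0495 × 9.8 = $29,778.38
A = P + I = $61,386.06 + $29,778.38 = $91,164.44

A = P + I = P(1 + rt) = $91,164.44


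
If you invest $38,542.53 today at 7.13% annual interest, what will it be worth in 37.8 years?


Future value formula: FV = PV × (1 + r)^t
FV = $38,542.53 × (1 + 0.0713)^37.8
FV = $38,542.53 × 13.50951524
FV = $520,690.90

FV = PV × (1 + r)^t = $520,690.90


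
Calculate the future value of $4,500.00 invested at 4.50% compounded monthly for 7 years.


Compound interest formula: A = P(1 + r/n)^(nt)
A = $4,500.00 × (1 + 0.045/12)^(12 × 7)
Growth factor: (1 + 0.045/12)^84 = 1.3694523
A = $4,500.00 × 1.3694523
A = $6,162.54

A = P(1 + r/n)^(nt) = $6,162.54


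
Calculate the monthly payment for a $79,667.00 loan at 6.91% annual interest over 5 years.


Loan payment formula: PMT = PV × r / (1 − (1 + r)^(−n))
Monthly rate r = 0.0691/12 ≈ 0.00575833, n = 60 months
Denominator: 1 − (1 + 0.0691/12)^(−60) = 0.291432
PMT = $79,667.00 × (0.0691/12) / 0.291432
PMT = $1,574.12 per month

PMT = PV × r / (1-(1+r)^(-n)) = $1,574.12/month


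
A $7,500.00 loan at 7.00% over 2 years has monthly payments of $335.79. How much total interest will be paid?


Total paid over the life of the loan = PMT × n.
Total paid = $335.79 × 24 = $8,058.96
Total interest = total paid − principal = $8,058.96 − $7,500.00 = $558.96

Total interest = (PMT × n) - PV = $558.96


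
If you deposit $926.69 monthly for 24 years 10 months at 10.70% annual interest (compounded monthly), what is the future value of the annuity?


Future value of an ordinary annuity: FV = PMT × ((1 + r)^n − 1) / r
Monthly rate r = 0.107/12 ≈ 0.00891667, n = 298
FV = $926.69 × ((1 + 0.107/12)^298 − 1) / (0.107/12)
FV = $926.69 × 1467.918494
FV = $1,360,305.39

FV = PMT × ((1+r)^n - 1)/r = $1,360,305.39


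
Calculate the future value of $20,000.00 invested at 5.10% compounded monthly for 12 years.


Compound interest formula: A = P(1 + r/n)^(nt)
A = $20,000.00 × (1 + 0.051/12)^(12 × 12)
Growth factor: (1 + 0.051/12)^144 = 1.841726
A = $20,000.00 × 1.841726
A = $36,834.52

A = P(1 + r/n)^(nt) = $36,834.52


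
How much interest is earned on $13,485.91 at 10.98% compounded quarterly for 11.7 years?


Compound interest earned = final amount − principal.
A = P(1 + r/n)^(nt) = $13,485.91 × (1 + 0.1098/4)^(4 × 11.7) = $47,893.97
Interest = A − P = $47,893.97 − $13,485.91 = $34,408.06

Interest = A - P = $34,408.06


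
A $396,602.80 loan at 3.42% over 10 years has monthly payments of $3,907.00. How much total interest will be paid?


Total paid over the life of the loan = PMT × n.
Total paid = $3,907.00 × 120 = $468,840.00
Total interest = total paid − principal = $468,840.00 − $396,602.80 = $72,237.20

Total interest = (PMT × n) - PV = $72,237.20


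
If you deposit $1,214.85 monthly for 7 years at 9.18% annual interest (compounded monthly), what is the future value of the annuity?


Future value of an ordinary annuity: FV = PMT × ((1 + r)^n − 1) / r
Monthly rate r = 0.0918/12 = 0.00765, n = 84
FV = $1,214.85 × ((1 + 0.0918/12)^84 − 1) / (0.0918/12)
FV = $1,214.85 × 117.225352
FV = $142,411.22

FV = PMT × ((1+r)^n - 1)/r = $142,411.22


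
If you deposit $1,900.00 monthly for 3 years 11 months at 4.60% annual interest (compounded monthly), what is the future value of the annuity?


Future value of an ordinary annuity: FV = PMT × ((1 + r)^n − 1) / r
Monthly rate r = 0.046/12 ≈ 0.00383333, n = 47
FV = $1,900.00 × ((1 + 0.046/12)^47 − 1) / (0.046/12)
FV = $1,900.00 × 51.392491
FV = $97,645.73

FV = PMT × ((1+r)^n - 1)/r = $97,645.73


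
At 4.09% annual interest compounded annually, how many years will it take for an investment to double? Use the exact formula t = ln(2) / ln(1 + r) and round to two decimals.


Doubling condition: (1 + r)^t = 2
Take ln of both sides: t × ln(1 + r) = ln(2)
t = ln(2) / ln(1 + r)
t = 0.693147 / 0.040086
t = 17.29

t = ln(2) / ln(1 + r) = 17.29 years


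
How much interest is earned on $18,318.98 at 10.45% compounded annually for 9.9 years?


Compound interest earned = final amount − principal.
A = P(1 + r/n)^(nt) = $18,318.98 × (1 + 0.1045/1)^(1 × 9.9) = $49,005.17
Interest = A − P = $49,005.17 − $18,318.98 = $30,686.19

Interest = A - P = $30,686.19


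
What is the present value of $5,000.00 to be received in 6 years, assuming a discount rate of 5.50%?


Present value formula: PV = FV / (1 + r)^t
PV = $5,000.00 / (1 + 0.055)^6
PV = $5,000.00 / 1.378843
PV = $3,626.23

PV = FV / (1 + r)^t = $3,626.23


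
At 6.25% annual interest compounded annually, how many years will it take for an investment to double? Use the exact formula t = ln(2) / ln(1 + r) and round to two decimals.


Doubling condition: (1 + r)^t = 2
Take ln of both sides: t × ln(1 + r) = ln(2)
t = ln(2) / ln(1 + r)
t = 0.693147 / 0.060625
t = 11.43

t = ln(2) / ln(1 + r) = 11.43 years


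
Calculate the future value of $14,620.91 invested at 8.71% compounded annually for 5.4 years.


Compound interest formula: A = P(1 + r/n)^(nt)
A = $14,620.91 × (1 + 0.0871/1)^(1 × 5.4)
Growth factor: (1 + 0.0871/1)^5.4 = 1.5698396
A = $14,620.91 × 1.5698396
A = $22,952.48

A = P(1 + r/n)^(nt) = $22,952.48


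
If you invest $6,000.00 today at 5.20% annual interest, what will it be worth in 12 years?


Future value formula: FV = PV × (1 + r)^t
FV = $6,000.00 × (1 + 0.052)^12
FV = $6,000.00 × 1.837337
FV = $11,024.02

FV = PV × (1 + r)^t = $11,024.02


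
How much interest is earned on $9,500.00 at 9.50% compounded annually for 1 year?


Compound interest earned = final amount − principal.
A = P(1 + r/n)^(nt) = $9,500.00 × (1 + 0.095/1)^(1 × 1) = $10,402.50
Interest = A − P = $10,402.50 − $9,500.00 = $902.50

Interest = A - P = $902.50


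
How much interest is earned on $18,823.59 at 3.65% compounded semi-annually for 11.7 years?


Compound interest earned = final amount − principal.
A = P(1 + r/n)^(nt) = $18,823.59 × (1 + 0.0365/2)^(2 × 11.7) = $28,740.60
Interest = A − P = $28,740.60 − $18,823.59 = $9,917.01

Interest = A - P = $9,917.01


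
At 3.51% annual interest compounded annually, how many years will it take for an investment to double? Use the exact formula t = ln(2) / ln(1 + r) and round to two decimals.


Doubling condition: (1 + r)^t = 2
Take ln of both sides: t × ln(1 + r) = ln(2)
t = ln(2) / ln(1 + r)
t = 0.693147 / 0.034498
t = 20.09

t = ln(2) / ln(1 + r) = 20.09 years


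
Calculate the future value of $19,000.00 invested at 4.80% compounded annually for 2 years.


Compound interest formula: A = P(1 + r/n)^(nt)
A = $19,000.00 × (1 + 0.048/1)^(1 × 2)
Growth factor: (1 + 0.048/1)^2 = 1.098304
A = $19,000.00 × 1.098304
A = $20,867.78

A = P(1 + r/n)^(nt) = $20,867.78


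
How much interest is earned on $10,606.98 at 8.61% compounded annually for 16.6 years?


Compound interest earned = final amount − principal.
A = P(1 + r/n)^(nt) = $10,606.98 × (1 + 0.0861/1)^(1 × 16.6) = $41,785.99
Interest = A − P = $41,785.99 − $10,606.98 = $31,179.01

Interest = A - P = $31,179.01


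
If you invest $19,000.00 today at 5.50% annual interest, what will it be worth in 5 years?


Future value formula: FV = PV × (1 + r)^t
FV = $19,000.00 × (1 + 0.055)^5
FV = $19,000.00 × 1.306960
FV = $24,832.24

FV = PV × (1 + r)^t = $24,832.24


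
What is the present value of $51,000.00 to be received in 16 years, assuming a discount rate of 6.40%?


Present value formula: PV = FV / (1 + r)^t
PV = $51,000.00 / (1 + 0.064)^16
PV = $51,000.00 / 2.698150
PV = $18,901.84

PV = FV / (1 + r)^t = $18,901.84


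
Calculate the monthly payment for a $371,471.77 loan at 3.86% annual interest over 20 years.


Loan payment formula: PMT = PV × r / (1 − (1 + r)^(−n))
Monthly rate r = 0.0386/12 ≈ 0.00321667, n = 240 months
Denominator: 1 − (1 + 0.0386/12)^(−240) = 0.537339
PMT = $371,471.77 × (0.0386/12) / 0.537339
PMT = $2,223.74 per month

PMT = PV × r / (1-(1+r)^(-n)) = $2,223.74/month


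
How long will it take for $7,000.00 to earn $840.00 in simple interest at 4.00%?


Rearrange the simple interest formula for t:
I = P × r × t  ⇒  t = I / (P × r)
t = $840.00 / ($7,000.00 × 0.04)
t = 3

t = I/(P×r) = 3 years


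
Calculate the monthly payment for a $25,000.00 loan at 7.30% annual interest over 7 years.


Loan payment formula: PMT = PV × r / (1 − (1 + r)^(−n))
Monthly rate r = 0.073/12 ≈ 0.00608333, n = 84 months
Denominator: 1 − (1 + 0.073/12)^(−84) = 0.399175
PMT = $25,000.00 × (0.073/12) / 0.399175
PMT = $380.99 per month

PMT = PV × r / (1-(1+r)^(-n)) = $380.99/month


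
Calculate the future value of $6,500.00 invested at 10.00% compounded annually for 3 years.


Compound interest formula: A = P(1 + r/n)^(nt)
A = $6,500.00 × (1 + 0.1/1)^(1 × 3)
Growth factor: (1 + 0.1/1)^3 = 1.331000
A = $6,500.00 × 1.331000
A = $8,651.50

A = P(1 + r/n)^(nt) = $8,651.50


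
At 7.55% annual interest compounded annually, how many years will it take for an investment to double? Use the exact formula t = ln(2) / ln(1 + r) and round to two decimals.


Doubling condition: (1 + r)^t = 2
Take ln of both sides: t × ln(1 + r) = ln(2)
t = ln(2) / ln(1 + r)
t = 0.693147 / 0.072786
t = 9.52

t = ln(2) / ln(1 + r) = 9.52 years


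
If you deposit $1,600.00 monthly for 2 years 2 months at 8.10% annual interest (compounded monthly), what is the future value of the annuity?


Future value of an ordinary annuity: FV = PMT × ((1 + r)^n − 1) / r
Monthly rate r = 0.081/12 = 0.00675, n = 26
FV = $1,600.00 × ((1 + 0.081/12)^26 − 1) / (0.081/12)
FV = $1,600.00 × 28.316950
FV = $45,307.12

FV = PMT × ((1+r)^n - 1)/r = $45,307.12


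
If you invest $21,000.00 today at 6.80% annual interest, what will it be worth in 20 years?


Future value formula: FV = PV × (1 + r)^t
FV = $21,000.00 × (1 + 0.068)^20
FV = $21,000.00 × 3.7275635
FV = $78,278.83

FV = PV × (1 + r)^t = $78,278.83


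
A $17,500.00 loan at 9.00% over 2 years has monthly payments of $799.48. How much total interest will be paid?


Total paid over the life of the loan = PMT × n.
Total paid = $799.48 × 24 = $19,187.52
Total interest = total paid − principal = $19,187.52 − $17,500.00 = $1,687.52

Total interest = (PMT × n) - PV = $1,687.52


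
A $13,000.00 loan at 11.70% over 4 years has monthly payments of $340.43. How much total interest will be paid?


Total paid over the life of the loan = PMT × n.
Total paid = $340.43 × 48 = $16,340.64
Total interest = total paid − principal = $16,340.64 − $13,000.00 = $3,340.64

Total interest = (PMT × n) - PV = $3,340.64


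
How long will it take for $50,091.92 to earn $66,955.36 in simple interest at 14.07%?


Rearrange the simple interest formula for t:
I = P × r × t  ⇒  t = I / (P × r)
t = $66,955.36 / ($50,091.92 × 0.1407)
t = 9.5

t = I/(P×r) = 9.5 years


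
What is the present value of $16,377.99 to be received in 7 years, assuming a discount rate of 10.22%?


Present value formula: PV = FV / (1 + r)^t
PV = $16,377.99 / (1 + 0.1022)^7
PV = $16,377.99 / 1.976163
PV = $8,287.77

PV = FV / (1 + r)^t = $8,287.77


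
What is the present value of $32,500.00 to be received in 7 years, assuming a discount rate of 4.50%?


Present value formula: PV = FV / (1 + r)^t
PV = $32,500.00 / (1 + 0.045)^7
PV = $32,500.00 / 1.360862
PV = $23,881.92

PV = FV / (1 + r)^t = $23,881.92


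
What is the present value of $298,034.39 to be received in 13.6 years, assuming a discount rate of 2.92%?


Present value formula: PV = FV / (1 + r)^t
PV = $298,034.39 / (1 + 0.0292)^13.6
PV = $298,034.39 / 1.4790981
PV = $201,497.38

PV = FV / (1 + r)^t = $201,497.38


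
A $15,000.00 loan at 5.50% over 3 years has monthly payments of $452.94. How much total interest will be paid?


Total paid over the life of the loan = PMT × n.
Total paid = $452.94 × 36 = $16,305.84
Total interest = total paid − principal = $16,305.84 − $15,000.00 = $1,305.84

Total interest = (PMT × n) - PV = $1,305.84


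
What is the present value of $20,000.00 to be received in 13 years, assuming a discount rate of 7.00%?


Present value formula: PV = FV / (1 + r)^t
PV = $20,000.00 / (1 + 0.07)^13
PV = $20,000.00 / 2.409845
PV = $8,299.29

PV = FV / (1 + r)^t = $8,299.29


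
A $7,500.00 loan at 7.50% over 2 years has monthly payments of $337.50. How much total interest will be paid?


Total paid over the life of the loan = PMT × n.
Total paid = $337.50 × 24 = $8,100.00
Total interest = total paid − principal = $8,100.00 − $7,500.00 = $600.00

Total interest = (PMT × n) - PV = $600.00


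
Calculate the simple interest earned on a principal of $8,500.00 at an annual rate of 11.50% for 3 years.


Simple interest formula: I = P × r × t
I = $8,500.00 × 0.115 × 3
I = $2,932.50

I = P × r × t = $2,932.50


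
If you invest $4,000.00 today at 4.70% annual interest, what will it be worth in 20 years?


Future value formula: FV = PV × (1 + r)^t
FV = $4,000.00 × (1 + 0.047)^20
FV = $4,000.00 × 2.5057263
FV = $10,022.91

FV = PV × (1 + r)^t = $10,022.91


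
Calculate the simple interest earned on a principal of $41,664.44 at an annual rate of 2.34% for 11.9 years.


Simple interest formula: I = P × r × t
I = $41,664.44 × 0.0234 × 11.9
I = $11,601.88

I = P × r × t = $11,601.88


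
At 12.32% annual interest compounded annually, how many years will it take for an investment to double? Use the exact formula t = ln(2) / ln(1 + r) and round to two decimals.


Doubling condition: (1 + r)^t = 2
Take ln of both sides: t × ln(1 + r) = ln(2)
t = ln(2) / ln(1 + r)
t = 0.693147 / 0.116182
t = 5.97

t = ln(2) / ln(1 + r) = 5.97 years


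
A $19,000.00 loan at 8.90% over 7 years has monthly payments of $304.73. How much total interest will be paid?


Total paid over the life of the loan = PMT × n.
Total paid = $304.73 × 84 = $25,597.32
Total interest = total paid − principal = $25,597.32 − $19,000.00 = $6,597.32

Total interest = (PMT × n) - PV = $6,597.32


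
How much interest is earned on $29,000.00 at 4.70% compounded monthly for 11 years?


Compound interest earned = final amount − principal.
A = P(1 + r/n)^(nt) = $29,000.00 × (1 + 0.047/12)^(12 × 11) = $48,583.60
Interest = A − P = $48,583.60 − $29,000.00 = $19,583.60

Interest = A - P = $19,583.60


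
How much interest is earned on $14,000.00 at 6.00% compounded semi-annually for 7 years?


Compound interest earned = final amount − principal.
A = P(1 + r/n)^(nt) = $14,000.00 × (1 + 0.06/2)^(2 × 7) = $21,176.26
Interest = A − P = $21,176.26 − $14,000.00 = $7,176.26

Interest = A - P = $7,176.26


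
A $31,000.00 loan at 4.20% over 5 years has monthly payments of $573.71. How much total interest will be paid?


Total paid over the life of the loan = PMT × n.
Total paid = $573.71 × 60 = $34,422.60
Total interest = total paid − principal = $34,422.60 − $31,000.00 = $3,422.60

Total interest = (PMT × n) - PV = $3,422.60


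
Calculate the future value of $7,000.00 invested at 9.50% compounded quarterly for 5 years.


Compound interest formula: A = P(1 + r/n)^(nt)
A = $7,000.00 × (1 + 0.095/4)^(4 × 5)
Growth factor: (1 + 0.095/4)^20 = 1.599110
A = $7,000.00 × 1.599110
A = $11,193.77

A = P(1 + r/n)^(nt) = $11,193.77


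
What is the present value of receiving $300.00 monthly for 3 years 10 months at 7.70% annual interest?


Present value of an ordinary annuity: PV = PMT × (1 − (1 + r)^(−n)) / r
Monthly rate r = 0.077/12 ≈ 0.00641667, n = 46
PV = $300.00 × (1 − (1 + 0.077/12)^(−46)) / (0.077/12)
PV = $300.00 × 39.7231499
PV = $11,916.94

PV = PMT × (1-(1+r)^(-n))/r = $11,916.94


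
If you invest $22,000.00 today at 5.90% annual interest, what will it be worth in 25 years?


Future value formula: FV = PV × (1 + r)^t
FV = $22,000.00 × (1 + 0.059)^25
FV = $22,000.00 × 4.191785
FV = $92,219.27

FV = PV × (1 + r)^t = $92,219.27


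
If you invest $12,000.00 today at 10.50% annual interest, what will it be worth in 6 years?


Future value formula: FV = PV × (1 + r)^t
FV = $12,000.00 × (1 + 0.105)^6
FV = $12,000.00 × 1.8204287
FV = $21,845.14

FV = PV × (1 + r)^t = $21,845.14


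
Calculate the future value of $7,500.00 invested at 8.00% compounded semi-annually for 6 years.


Compound interest formula: A = P(1 + r/n)^(nt)
A = $7,500.00 × (1 + 0.08/2)^(2 × 6)
Growth factor: (1 + 0.08/2)^12 = 1.601032
A = $7,500.00 × 1.601032
A = $12,007.74

A = P(1 + r/n)^(nt) = $12,007.74


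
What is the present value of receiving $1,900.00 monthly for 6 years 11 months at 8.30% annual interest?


Present value of an ordinary annuity: PV = PMT × (1 − (1 + r)^(−n)) / r
Monthly rate r = 0.083/12 ≈ 0.00691667, n = 83
PV = $1,900.00 × (1 − (1 + 0.083/12)^(−83)) / (0.083/12)
PV = $1,900.00 × 62.987698
PV = $119,676.63

PV = PMT × (1-(1+r)^(-n))/r = $119,676.63


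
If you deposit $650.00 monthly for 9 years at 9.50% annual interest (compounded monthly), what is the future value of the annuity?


Future value of an ordinary annuity: FV = PMT × ((1 + r)^n − 1) / r
Monthly rate r = 0.095/12 ≈ 0.00791667, n = 108
FV = $650.00 × ((1 + 0.095/12)^108 − 1) / (0.095/12)
FV = $650.00 × 169.701665
FV = $110,306.08

FV = PMT × ((1+r)^n - 1)/r = $110,306.08


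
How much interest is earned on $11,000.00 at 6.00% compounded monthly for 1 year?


Compound interest earned = final amount − principal.
A = P(1 + r/n)^(nt) = $11,000.00 × (1 + 0.06/12)^(12 × 1) = $11,678.46
Interest = A − P = $11,678.46 − $11,000.00 = $678.46

Interest = A - P = $678.46


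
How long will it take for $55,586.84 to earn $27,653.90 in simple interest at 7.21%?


Rearrange the simple interest formula for t:
I = P × r × t  ⇒  t = I / (P × r)
t = $27,653.90 / ($55,586.84 × 0.0721)
t = 6.9

t = I/(P×r) = 6.9 years


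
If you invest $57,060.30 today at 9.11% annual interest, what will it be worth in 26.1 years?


Future value formula: FV = PV × (1 + r)^t
FV = $57,060.30 × (1 + 0.0911)^26.1
FV = $57,060.30 × 9.7334075
FV = $555,391.15

FV = PV × (1 + r)^t = $555,391.15


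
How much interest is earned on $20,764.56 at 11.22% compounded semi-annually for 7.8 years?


Compound interest earned = final amount − principal.
A = P(1 + r/n)^(nt) = $20,764.56 × (1 + 0.1122/2)^(2 × 7.8) = $48,654.32
Interest = A − P = $48,654.32 − $20,764.56 = $27,889.76

Interest = A - P = $27,889.76


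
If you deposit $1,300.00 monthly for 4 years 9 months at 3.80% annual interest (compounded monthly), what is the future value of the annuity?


Future value of an ordinary annuity: FV = PMT × ((1 + r)^n − 1) / r
Monthly rate r = 0.038/12 ≈ 0.00316667, n = 57
FV = $1,300.00 × ((1 + 0.038/12)^57 − 1) / (0.038/12)
FV = $1,300.00 × 62.360389
FV = $81,068.51

FV = PMT × ((1+r)^n - 1)/r = $81,068.51


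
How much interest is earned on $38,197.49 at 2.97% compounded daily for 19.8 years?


Compound interest earned = final amount − principal.
A = P(1 + r/n)^(nt) = $38,197.49 × (1 + 0.0297/365)^(365 × 19.8) = $68,772.63
Interest = A − P = $68,772.63 − $38,197.49 = $30,575.14

Interest = A - P = $30,575.14


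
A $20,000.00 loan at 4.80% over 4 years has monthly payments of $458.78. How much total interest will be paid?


Total paid over the life of the loan = PMT × n.
Total paid = $458.78 × 48 = $22,021.44
Total interest = total paid − principal = $22,021.44 − $20,000.00 = $2,021.44

Total interest = (PMT × n) - PV = $2,021.44


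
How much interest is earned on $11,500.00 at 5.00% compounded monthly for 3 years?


Compound interest earned = final amount − principal.
A = P(1 + r/n)^(nt) = $11,500.00 × (1 + 0.05/12)^(12 × 3) = $13,356.93
Interest = A − P = $13,356.93 − $11,500.00 = $1,856.93

Interest = A - P = $1,856.93


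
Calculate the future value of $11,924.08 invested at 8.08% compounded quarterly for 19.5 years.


Compound interest formula: A = P(1 + r/n)^(nt)
A = $11,924.08 × (1 + 0.0808/4)^(4 × 19.5)
Growth factor: (1 + 0.0808/4)^78 = 4.7583337
A = $11,924.08 × 4.7583337
A = $56,738.75

A = P(1 + r/n)^(nt) = $56,738.75


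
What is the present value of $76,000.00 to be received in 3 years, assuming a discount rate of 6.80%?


Present value formula: PV = FV / (1 + r)^t
PV = $76,000.00 / (1 + 0.068)^3
PV = $76,000.00 / 1.21818643
PV = $62,387.82

PV = FV / (1 + r)^t = $62,387.82


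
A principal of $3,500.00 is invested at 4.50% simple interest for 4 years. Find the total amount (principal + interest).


Total amount formula: A = P(1 + rt) = P + P·r·t
Interest: I = P × r × t = $3,500.00 × 0.045 × 4 = $630.00
A = P + I = $3,500.00 + $630.00 = $4,130.00

A = P + I = P(1 + rt) = $4,130.00


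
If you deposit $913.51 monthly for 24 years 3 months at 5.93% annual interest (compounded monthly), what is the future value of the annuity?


Future value of an ordinary annuity: FV = PMT × ((1 + r)^n − 1) / r
Monthly rate r = 0.0593/12 ≈ 0.00494167, n = 291
FV = $913.51 × ((1 + 0.0593/12)^291 − 1) / (0.0593/12)
FV = $913.51 × 647.044175
FV = $591,081.32

FV = PMT × ((1+r)^n - 1)/r = $591,081.32


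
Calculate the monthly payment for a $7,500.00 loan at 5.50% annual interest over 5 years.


Loan payment formula: PMT = PV × r / (1 − (1 + r)^(−n))
Monthly rate r = 0.055/12 ≈ 0.00458333, n = 60 months
Denominator: 1 − (1 + 0.055/12)^(−60) = 0.239950
PMT = $7,500.00 × (0.055/12) / 0.239950
PMT = $143.26 per month

PMT = PV × r / (1-(1+r)^(-n)) = $143.26/month


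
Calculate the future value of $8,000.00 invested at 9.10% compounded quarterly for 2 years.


Compound interest formula: A = P(1 + r/n)^(nt)
A = $8,000.00 × (1 + 0.091/4)^(4 × 2)
Growth factor: (1 + 0.091/4)^8 = 1.197170
A = $8,000.00 × 1.197170
A = $9,577.36

A = P(1 + r/n)^(nt) = $9,577.36


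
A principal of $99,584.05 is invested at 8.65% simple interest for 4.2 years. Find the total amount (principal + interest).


Total amount formula: A = P(1 + rt) = P + P·r·t
Interest: I = P × r × t = $99,584.05 × 0.0865 × 4.2 = $36,178.89
A = P + I = $99,584.05 + $36,178.89 = $135,762.94

A = P + I = P(1 + rt) = $135,762.94


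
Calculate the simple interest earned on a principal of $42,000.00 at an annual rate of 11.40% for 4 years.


Simple interest formula: I = P × r × t
I = $42,000.00 × 0.114 × 4
I = $19,152.00

I = P × r × t = $19,152.00


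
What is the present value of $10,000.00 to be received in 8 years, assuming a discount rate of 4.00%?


Present value formula: PV = FV / (1 + r)^t
PV = $10,000.00 / (1 + 0.04)^8
PV = $10,000.00 / 1.368569
PV = $7,306.90

PV = FV / (1 + r)^t = $7,306.90


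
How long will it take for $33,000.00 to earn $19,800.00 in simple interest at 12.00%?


Rearrange the simple interest formula for t:
I = P × r × t  ⇒  t = I / (P × r)
t = $19,800.00 / ($33,000.00 × 0.12)
t = 5

t = I/(P×r) = 5 years


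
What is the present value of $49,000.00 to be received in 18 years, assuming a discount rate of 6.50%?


Present value formula: PV = FV / (1 + r)^t
PV = $49,000.00 / (1 + 0.065)^18
PV = $49,000.00 / 3.1066544
PV = $15,772.59

PV = FV / (1 + r)^t = $15,772.59


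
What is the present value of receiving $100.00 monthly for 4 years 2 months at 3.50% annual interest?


Present value of an ordinary annuity: PV = PMT × (1 − (1 + r)^(−n)) / r
Monthly rate r = 0.035/12 ≈ 0.00291667, n = 50
PV = $100.00 × (1 − (1 + 0.035/12)^(−50)) / (0.035/12)
PV = $100.00 × 46.462211
PV = $4,646.22

PV = PMT × (1-(1+r)^(-n))/r = $4,646.22


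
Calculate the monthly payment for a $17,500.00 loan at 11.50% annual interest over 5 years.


Loan payment formula: PMT = PV × r / (1 − (1 + r)^(−n))
Monthly rate r = 0.115/12 ≈ 0.00958333, n = 60 months
Denominator: 1 − (1 + 0.115/12)^(−60) = 0.435752
PMT = $17,500.00 × (0.115/12) / 0.435752
PMT = $384.87 per month

PMT = PV × r / (1-(1+r)^(-n)) = $384.87/month


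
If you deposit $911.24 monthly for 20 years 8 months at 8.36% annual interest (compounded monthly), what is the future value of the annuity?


Future value of an ordinary annuity: FV = PMT × ((1 + r)^n − 1) / r
Monthly rate r = 0.0836/12 ≈ 0.00696667, n = 248
FV = $911.24 × ((1 + 0.0836/12)^248 − 1) / (0.0836/12)
FV = $911.24 × 659.464600
FV = $600,930.52

FV = PMT × ((1+r)^n - 1)/r = $600,930.52


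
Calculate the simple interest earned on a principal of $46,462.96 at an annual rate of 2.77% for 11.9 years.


Simple interest formula: I = P × r × t
I = $46,462.96 × 0.0277 × 11.9
I = $15,315.59

I = P × r × t = $15,315.59


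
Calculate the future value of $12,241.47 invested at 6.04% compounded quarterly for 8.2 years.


Compound interest formula: A = P(1 + r/n)^(nt)
A = $12,241.47 × (1 + 0.0604/4)^(4 × 8.2)
Growth factor: (1 + 0.0604/4)^32.8 = 1.6348938
A = $12,241.47 × 1.6348938
A = $20,013.50

A = P(1 + r/n)^(nt) = $20,013.50


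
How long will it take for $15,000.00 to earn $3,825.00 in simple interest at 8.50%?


Rearrange the simple interest formula for t:
I = P × r × t  ⇒  t = I / (P × r)
t = $3,825.00 / ($15,000.00 × 0.085)
t = 3

t = I/(P×r) = 3 years


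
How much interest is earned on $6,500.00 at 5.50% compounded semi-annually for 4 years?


Compound interest earned = final amount − principal.
A = P(1 + r/n)^(nt) = $6,500.00 × (1 + 0.055/2)^(2 × 4) = $8,075.47
Interest = A − P = $8,075.47 − $6,500.00 = $1,575.47

Interest = A - P = $1,575.47


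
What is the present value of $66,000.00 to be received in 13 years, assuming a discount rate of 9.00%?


Present value formula: PV = FV / (1 + r)^t
PV = $66,000.00 / (1 + 0.09)^13
PV = $66,000.00 / 3.065805
PV = $21,527.79

PV = FV / (1 + r)^t = $21,527.79


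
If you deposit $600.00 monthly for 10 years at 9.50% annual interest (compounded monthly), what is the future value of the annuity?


Future value of an ordinary annuity: FV = PMT × ((1 + r)^n − 1) / r
Monthly rate r = 0.095/12 ≈ 0.00791667, n = 120
FV = $600.00 × ((1 + 0.095/12)^120 − 1) / (0.095/12)
FV = $600.00 × 199.080682
FV = $119,448.41

FV = PMT × ((1+r)^n - 1)/r = $119,448.41


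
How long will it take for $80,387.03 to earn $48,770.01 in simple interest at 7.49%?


Rearrange the simple interest formula for t:
I = P × r × t  ⇒  t = I / (P × r)
t = $48,770.01 / ($80,387.03 × 0.0749)
t = 8.1

t = I/(P×r) = 8.1 years


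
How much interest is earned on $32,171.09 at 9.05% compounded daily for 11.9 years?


Compound interest earned = final amount − principal.
A = P(1 + r/n)^(nt) = $32,171.09 × (1 + 0.0905/365)^(365 × 11.9) = $94,432.45
Interest = A − P = $94,432.45 − $32,171.09 = $62,261.36

Interest = A - P = $62,261.36


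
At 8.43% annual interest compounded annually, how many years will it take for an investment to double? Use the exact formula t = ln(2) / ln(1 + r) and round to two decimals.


Doubling condition: (1 + r)^t = 2
Take ln of both sides: t × ln(1 + r) = ln(2)
t = ln(2) / ln(1 + r)
t = 0.693147 / 0.080935
t = 8.56

t = ln(2) / ln(1 + r) = 8.56 years
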